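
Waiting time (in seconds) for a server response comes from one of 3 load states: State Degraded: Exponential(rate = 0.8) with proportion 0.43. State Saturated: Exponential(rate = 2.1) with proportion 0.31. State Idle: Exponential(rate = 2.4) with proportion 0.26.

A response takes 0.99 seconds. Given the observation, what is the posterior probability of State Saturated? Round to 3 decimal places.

0.276

Posterior ∝ prior × likelihood, so P(k | x) ∝ π_k f_k(x); normalise over all components.
Evaluate each component's likelihood at the observed value:
  L_Degraded = 0.36235
  L_Saturated = 0.262616
  L_Idle = 0.223012
Weight by the priors:
  π_Degraded·L_Degraded = 0.43 × 0.36235 = 0.155811
  π_Saturated·L_Saturated = 0.31 × 0.262616 = 0.0814109
  π_Idle·L_Idle = 0.26 × 0.223012 = 0.057983
Marginal: 0.155811 + 0.0814109 + 0.057983 = 0.295205
P(State Saturated | data) = 0.0814109 / 0.295205 ≈ 0.276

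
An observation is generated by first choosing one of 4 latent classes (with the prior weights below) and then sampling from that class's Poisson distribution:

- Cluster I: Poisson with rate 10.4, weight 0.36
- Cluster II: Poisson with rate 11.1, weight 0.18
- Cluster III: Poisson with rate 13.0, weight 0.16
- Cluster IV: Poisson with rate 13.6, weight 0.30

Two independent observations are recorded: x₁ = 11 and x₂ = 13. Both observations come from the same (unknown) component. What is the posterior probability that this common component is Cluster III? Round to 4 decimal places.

0.1746

The responsibility of component k is w_k f_k(x) divided by Σ_j w_j f_j(x).
Since both observations come from the same component, the likelihood for component k is f_k(x₁)·f_k(x₂).
  p_I = [0.117368] × [0.0813749] = 0.00955078
  p_II = [0.119324] × [0.0942431] = 0.0112455
  p_III = [0.101483] × [0.10994] = 0.011157
  p_IV = [0.0914887] × [0.108473] = 0.00992403
Unnormalised posteriors:
  w_I·p_I = 0.36 × 0.00955078 = 0.00343828
  w_II·p_II = 0.18 × 0.0112455 = 0.00202419
  w_III·p_III = 0.16 × 0.011157 = 0.00178512
  w_IV·p_IV = 0.30 × 0.00992403 = 0.00297721
Evidence: 0.00343828 + 0.00202419 + 0.00178512 + 0.00297721 = 0.0102248
So the posterior for Cluster III is 0.00178512 / 0.0102248 ≈ 0.1746.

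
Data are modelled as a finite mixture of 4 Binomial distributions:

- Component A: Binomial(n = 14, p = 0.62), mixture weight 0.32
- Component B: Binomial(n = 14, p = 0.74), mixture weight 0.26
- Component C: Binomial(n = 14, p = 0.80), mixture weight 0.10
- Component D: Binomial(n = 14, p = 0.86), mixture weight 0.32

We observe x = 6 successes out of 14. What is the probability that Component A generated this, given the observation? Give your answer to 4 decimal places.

The responsibility of component k is w_k f_k(x) divided by Σ_j w_j f_j(x).
Binomial probabilities:
  L_A = C(14,6)·0.62^6·0.38^8 = 3003·0.0568002·0.000434779 = 0.0741608
  L_B = C(14,6)·0.74^6·0.26^8 = 3003·0.164206·2.08827e-05 = 0.0102975
  L_C = C(14,6)·0.80^6·0.20^8 = 3003·0.262144·2.56e-06 = 0.00201528
  L_D = C(14,6)·0.86^6·0.14^8 = 3003·0.404567·1.47579e-07 = 0.000179296
Unnormalised posteriors:
  w_A·L_A = 0.32 × 0.0741608 = 0.0237314
  w_B·L_B = 0.26 × 0.0102975 = 0.00267735
  w_C·L_C = 0.10 × 0.00201528 = 0.000201528
  w_D·L_D = 0.32 × 0.000179296 = 5.73747e-05
Normaliser: 0.0237314 + 0.00267735 + 0.000201528 + 5.73747e-05 = 0.0266677
Responsibility of Component A: 0.0237314 / 0.0266677 ≈ 0.8899

0.8899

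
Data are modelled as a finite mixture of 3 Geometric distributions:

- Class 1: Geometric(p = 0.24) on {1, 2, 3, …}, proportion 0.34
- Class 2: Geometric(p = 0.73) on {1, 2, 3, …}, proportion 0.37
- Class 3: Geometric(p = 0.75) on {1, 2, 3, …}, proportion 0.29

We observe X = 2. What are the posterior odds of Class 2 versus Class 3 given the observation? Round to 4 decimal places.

The posterior odds equal the prior odds times the likelihood ratio: (π_i/π_j)·(f_i(x)/f_j(x)).
Evaluate each component's likelihood at the observed value:
  p_1 = 0.24·(1−0.24)^1 = 0.24·0.76 = 0.1824
  p_2 = 0.73·(1−0.73)^1 = 0.73·0.27 = 0.1971
  p_3 = 0.75·(1−0.75)^1 = 0.75·0.25 = 0.1875
0.072927 / 0.054375 ≈ 1.3412

1.3412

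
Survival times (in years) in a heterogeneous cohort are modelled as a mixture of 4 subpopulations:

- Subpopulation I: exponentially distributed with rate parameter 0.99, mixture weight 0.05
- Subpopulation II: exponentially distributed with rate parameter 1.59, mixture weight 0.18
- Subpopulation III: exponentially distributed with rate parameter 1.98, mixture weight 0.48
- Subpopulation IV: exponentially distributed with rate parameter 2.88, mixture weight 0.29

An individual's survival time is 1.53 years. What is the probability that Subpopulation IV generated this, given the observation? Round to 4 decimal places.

0.1106

P(component k | x) = P(Z=k)·f_k(x) / marginal(x), where marginal(x) = Σ_j P(Z=j)·f_j(x).
Evaluate each component's likelihood at the observed value:
  f_I = 0.217675
  f_II = 0.139601
  f_III = 0.0957224
  f_IV = 0.0351332
Weight by the priors:
  P(Z=I)·f_I = 0.05 × 0.217675 = 0.0108838
  P(Z=II)·f_II = 0.18 × 0.139601 = 0.0251282
  P(Z=III)·f_III = 0.48 × 0.0957224 = 0.0459467
  P(Z=IV)·f_IV = 0.29 × 0.0351332 = 0.0101886
Denominator: 0.0108838 + 0.0251282 + 0.0459467 + 0.0101886 = 0.0921473
P(Subpopulation IV | data) = 0.0101886 / 0.0921473 ≈ 0.1106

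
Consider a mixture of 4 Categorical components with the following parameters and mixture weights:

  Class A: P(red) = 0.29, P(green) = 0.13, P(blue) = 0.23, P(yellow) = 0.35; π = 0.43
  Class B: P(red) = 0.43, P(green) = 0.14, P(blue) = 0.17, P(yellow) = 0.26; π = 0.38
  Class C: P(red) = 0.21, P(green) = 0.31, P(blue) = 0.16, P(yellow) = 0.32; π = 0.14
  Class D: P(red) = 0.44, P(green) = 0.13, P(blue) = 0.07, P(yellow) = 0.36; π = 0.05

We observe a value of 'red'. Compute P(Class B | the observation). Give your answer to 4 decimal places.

0.4813

Posterior ∝ prior × likelihood, so P(k | x) ∝ w_k f_k(x); normalise over all components.
Evaluate each component's likelihood at the observed value:
  L_A = 0.29
  L_B = 0.43
  L_C = 0.21
  L_D = 0.44
Unnormalised posteriors:
  w_A·L_A = 0.43 × 0.29 = 0.1247
  w_B·L_B = 0.38 × 0.43 = 0.1634
  w_C·L_C = 0.14 × 0.21 = 0.0294
  w_D·L_D = 0.05 × 0.44 = 0.022
Sum: 0.1247 + 0.1634 + 0.0294 + 0.022 = 0.3395
So the posterior for Class B is 0.1634 / 0.3395 ≈ 0.4813.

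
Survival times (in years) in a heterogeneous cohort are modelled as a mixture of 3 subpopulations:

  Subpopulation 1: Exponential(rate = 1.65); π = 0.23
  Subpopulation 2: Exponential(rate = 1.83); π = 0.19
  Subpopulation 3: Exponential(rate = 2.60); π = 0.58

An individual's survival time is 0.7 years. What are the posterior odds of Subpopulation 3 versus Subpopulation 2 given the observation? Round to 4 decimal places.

2.5299

The posterior odds equal the prior odds times the likelihood ratio: (w_i/w_j)·(f_i(x)/f_j(x)).
Component likelihoods at x = 0.7 years:
  L_1 = 1.65·e^(−1.65·0.7) = 1.65·e^(−1.1550) = 0.519845
  L_2 = 1.83·e^(−1.83·0.7) = 1.83·e^(−1.2810) = 0.5083
  L_3 = 2.60·e^(−2.60·0.7) = 2.60·e^(−1.8200) = 0.421267
Odds = (0.58/0.19) × (0.421267/0.5083) = 3.05263 × 0.828777 ≈ 2.5299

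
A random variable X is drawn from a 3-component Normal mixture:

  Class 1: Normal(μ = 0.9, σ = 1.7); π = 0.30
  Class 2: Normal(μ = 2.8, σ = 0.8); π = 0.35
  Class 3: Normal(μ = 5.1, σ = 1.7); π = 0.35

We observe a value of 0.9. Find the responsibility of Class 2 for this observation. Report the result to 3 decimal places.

0.123

The responsibility of component k is w_k f_k(x) divided by Σ_j w_j f_j(x).
Component likelihoods at x = 0.9:
  p_1 = 0.234672
  p_2 = 0.0297149
  p_3 = 0.0110927
Prior × likelihood for each component:
  w_1·p_1 = 0.30 × 0.234672 = 0.0704016
  w_2·p_2 = 0.35 × 0.0297149 = 0.0104002
  w_3·p_3 = 0.35 × 0.0110927 = 0.00388244
Marginal: 0.0704016 + 0.0104002 + 0.00388244 = 0.0846842
P(Class 2 | x) ≈ 0.123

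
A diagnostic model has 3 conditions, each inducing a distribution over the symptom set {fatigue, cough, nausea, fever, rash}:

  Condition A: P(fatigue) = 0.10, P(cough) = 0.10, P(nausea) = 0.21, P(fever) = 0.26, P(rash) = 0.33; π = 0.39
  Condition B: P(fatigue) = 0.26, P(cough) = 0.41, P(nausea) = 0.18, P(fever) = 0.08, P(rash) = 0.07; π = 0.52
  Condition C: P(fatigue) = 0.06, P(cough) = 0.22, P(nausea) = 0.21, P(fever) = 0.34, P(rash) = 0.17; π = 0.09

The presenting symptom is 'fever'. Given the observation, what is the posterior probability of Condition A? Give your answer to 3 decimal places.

0.584

The responsibility of component k is π_k f_k(x) divided by Σ_j π_j f_j(x).
Evaluate each component's likelihood at the observed value:
  L_A = 0.26
  L_B = 0.08
  L_C = 0.34
Multiply by the mixture weights:
  π_A·L_A = 0.39 × 0.26 = 0.1014
  π_B·L_B = 0.52 × 0.08 = 0.0416
  π_C·L_C = 0.09 × 0.34 = 0.0306
Denominator: 0.1014 + 0.0416 + 0.0306 = 0.1736
So the posterior for Condition A is 0.1014 / 0.1736 ≈ 0.584.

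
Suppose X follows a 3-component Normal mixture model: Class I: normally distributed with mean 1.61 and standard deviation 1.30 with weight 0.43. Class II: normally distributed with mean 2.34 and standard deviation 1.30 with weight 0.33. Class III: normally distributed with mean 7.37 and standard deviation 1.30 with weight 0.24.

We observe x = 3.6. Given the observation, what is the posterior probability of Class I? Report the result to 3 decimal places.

0.388

P(component k | x) = P(Z=k)·f_k(x) / marginal(x), where marginal(x) = Σ_j P(Z=j)·f_j(x).
Evaluate each component's likelihood at the observed value:
  p_I = (1/(1.30·√(2π)))·exp(−(3.6−1.61)²/(2·1.30²)) = 0.306879·exp(-1.17163) = 0.0950901
  p_II = (1/(1.30·√(2π)))·exp(−(3.6−2.34)²/(2·1.30²)) = 0.306879·exp(-0.46970) = 0.191857
  p_III = (1/(1.30·√(2π)))·exp(−(3.6−7.37)²/(2·1.30²)) = 0.306879·exp(-4.20500) = 0.00457887
Multiply by the mixture weights:
  P(Z=I)·p_I = 0.43 × 0.0950901 = 0.0408888
  P(Z=II)·p_II = 0.33 × 0.191857 = 0.0633127
  P(Z=III)·p_III = 0.24 × 0.00457887 = 0.00109893
Sum: 0.0408888 + 0.0633127 + 0.00109893 = 0.1053
Responsibility of Class I: 0.0408888 / 0.1053 ≈ 0.388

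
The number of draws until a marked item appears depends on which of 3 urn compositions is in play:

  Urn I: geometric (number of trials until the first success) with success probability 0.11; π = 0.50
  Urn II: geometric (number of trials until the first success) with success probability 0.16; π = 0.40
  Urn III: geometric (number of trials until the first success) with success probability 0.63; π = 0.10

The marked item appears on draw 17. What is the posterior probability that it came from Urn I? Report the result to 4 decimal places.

0.6843

The responsibility of component k is P(Z=k) f_k(x) divided by Σ_j P(Z=j) f_j(x).
Evaluate each component's likelihood at the observed value:
  L_I = 0.0170464
  L_II = 0.00983079
  L_III = 7.77263e-08
Unnormalised posteriors:
  P(Z=I)·L_I = 0.50 × 0.0170464 = 0.0085232
  P(Z=II)·L_II = 0.40 × 0.00983079 = 0.00393232
  P(Z=III)·L_III = 0.10 × 7.77263e-08 = 7.77263e-09
Normaliser: 0.0085232 + 0.00393232 + 7.77263e-09 = 0.0124555
P(Urn I | data) ≈ 0.6843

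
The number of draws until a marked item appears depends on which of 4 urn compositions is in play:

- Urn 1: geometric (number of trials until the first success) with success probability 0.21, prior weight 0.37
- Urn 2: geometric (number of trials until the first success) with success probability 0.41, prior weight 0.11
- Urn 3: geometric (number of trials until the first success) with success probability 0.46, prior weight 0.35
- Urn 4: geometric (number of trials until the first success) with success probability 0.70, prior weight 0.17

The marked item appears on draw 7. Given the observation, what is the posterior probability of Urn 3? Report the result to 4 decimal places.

0.1605

Posterior ∝ prior × likelihood, so P(k | x) ∝ π_k f_k(x); normalise over all components.
Evaluate each component's likelihood at the observed value:
  p_1 = 0.21·(1−0.21)^6 = 0.21·0.243087 = 0.0510484
  p_2 = 0.41·(1−0.41)^6 = 0.41·0.0421805 = 0.017294
  p_3 = 0.46·(1−0.46)^6 = 0.46·0.0247949 = 0.0114057
  p_4 = 0.70·(1−0.70)^6 = 0.70·0.000729 = 0.0005103
Weight by the priors:
  π_1·p_1 = 0.37 × 0.0510484 = 0.0188879
  π_2·p_2 = 0.11 × 0.017294 = 0.00190234
  π_3·p_3 = 0.35 × 0.0114057 = 0.00399198
  π_4·p_4 = 0.17 × 0.0005103 = 8.6751e-05
Evidence: 0.0188879 + 0.00190234 + 0.00399198 + 8.6751e-05 = 0.024869
So the posterior for Urn 3 is 0.00399198 / 0.024869 ≈ 0.1605.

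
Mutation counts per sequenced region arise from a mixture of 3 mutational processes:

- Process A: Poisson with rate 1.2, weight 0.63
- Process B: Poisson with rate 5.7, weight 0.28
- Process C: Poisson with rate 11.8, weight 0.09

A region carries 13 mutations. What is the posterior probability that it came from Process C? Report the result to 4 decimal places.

P(component k | x) = π_k·f_k(x) / marginal(x), where marginal(x) = Σ_j π_j·f_j(x).
Poisson probabilities:
  f_A = e^(−1.2)·1.2^13/13! = 5.17514e-10
  f_B = e^(−5.7)·5.7^13/13! = 0.00360259
  f_C = e^(−11.8)·11.8^13/13! = 0.103636
Prior × likelihood for each component:
  π_A·f_A = 0.63 × 5.17514e-10 = 3.26034e-10
  π_B·f_B = 0.28 × 0.00360259 = 0.00100872
  π_C·f_C = 0.09 × 0.103636 = 0.00932725
Evidence: 3.26034e-10 + 0.00100872 + 0.00932725 = 0.010336
P(Process C | 13 mutations) ≈ 0.9024

0.9024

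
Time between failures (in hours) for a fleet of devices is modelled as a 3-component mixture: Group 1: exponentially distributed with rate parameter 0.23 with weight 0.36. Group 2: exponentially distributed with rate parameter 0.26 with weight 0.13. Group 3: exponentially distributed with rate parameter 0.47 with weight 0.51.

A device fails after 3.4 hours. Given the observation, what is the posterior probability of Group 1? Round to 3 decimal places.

P(component k | x) = P(Z=k)·f_k(x) / marginal(x), where marginal(x) = Σ_j P(Z=j)·f_j(x).
Component likelihoods at x = 3.4 hours:
  p_1 = 0.105223
  p_2 = 0.107413
  p_3 = 0.0950813
Multiply by the mixture weights:
  P(Z=1)·p_1 = 0.36 × 0.105223 = 0.0378802
  P(Z=2)·p_2 = 0.13 × 0.107413 = 0.0139637
  P(Z=3)·p_3 = 0.51 × 0.0950813 = 0.0484915
Sum: 0.0378802 + 0.0139637 + 0.0484915 = 0.100335
P(Group 1 | data) ≈ 0.378

0.378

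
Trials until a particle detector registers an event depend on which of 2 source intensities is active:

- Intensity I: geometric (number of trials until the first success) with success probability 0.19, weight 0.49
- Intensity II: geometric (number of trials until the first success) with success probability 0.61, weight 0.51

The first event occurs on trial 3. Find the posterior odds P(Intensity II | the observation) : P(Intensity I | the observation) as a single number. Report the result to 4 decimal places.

Posterior odds = (π_i f_i(x)) / (π_j f_j(x)); the normalising sum cancels.
Geometric probabilities:
  L_I = 0.124659
  L_II = 0.092781
Odds = (0.51/0.49) × (0.092781/0.124659) = 1.04082 × 0.744278 ≈ 0.7747

0.7747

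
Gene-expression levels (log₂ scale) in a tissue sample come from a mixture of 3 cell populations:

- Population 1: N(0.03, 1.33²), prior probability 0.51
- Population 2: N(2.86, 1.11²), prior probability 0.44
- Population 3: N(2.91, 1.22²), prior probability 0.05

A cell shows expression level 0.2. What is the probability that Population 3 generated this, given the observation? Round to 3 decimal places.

0.009

P(component k | x) = P(Z=k)·f_k(x) / marginal(x), where marginal(x) = Σ_j P(Z=j)·f_j(x).
Evaluate each component's likelihood at the observed value:
  L_1 = (1/(1.33·√(2π)))·exp(−(0.2−0.03)²/(2·1.33²)) = 0.299957·exp(-0.00817) = 0.297516
  L_2 = (1/(1.11·√(2π)))·exp(−(0.2−2.86)²/(2·1.11²)) = 0.359407·exp(-2.87136) = 0.0203504
  L_3 = (1/(1.22·√(2π)))·exp(−(0.2−2.91)²/(2·1.22²)) = 0.327002·exp(-2.46711) = 0.0277394
Multiply by the mixture weights:
  P(Z=1)·L_1 = 0.51 × 0.297516 = 0.151733
  P(Z=2)·L_2 = 0.44 × 0.0203504 = 0.00895416
  P(Z=3)·L_3 = 0.05 × 0.0277394 = 0.00138697
Marginal: 0.151733 + 0.00895416 + 0.00138697 = 0.162074
P(Population 3 | the observation) ≈ 0.009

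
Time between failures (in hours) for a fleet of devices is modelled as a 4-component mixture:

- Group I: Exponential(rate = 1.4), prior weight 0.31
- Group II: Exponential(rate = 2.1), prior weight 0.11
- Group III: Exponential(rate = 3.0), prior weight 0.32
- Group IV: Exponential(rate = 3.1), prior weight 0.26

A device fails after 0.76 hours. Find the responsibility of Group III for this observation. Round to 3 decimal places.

0.265

Apply Bayes' rule: the posterior for each component is proportional to its prior times its likelihood at x.
Component likelihoods at x = 0.76 hours:
  L_I = 1.4·e^(−1.4·0.76) = 1.4·e^(−1.0640) = 0.483102
  L_II = 2.1·e^(−2.1·0.76) = 2.1·e^(−1.5960) = 0.425682
  L_III = 3.0·e^(−3.0·0.76) = 3.0·e^(−2.2800) = 0.306853
  L_IV = 3.1·e^(−3.1·0.76) = 3.1·e^(−2.3560) = 0.293876
Prior × likelihood for each component:
  P(Z=I)·L_I = 0.31 × 0.483102 = 0.149762
  P(Z=II)·L_II = 0.11 × 0.425682 = 0.046825
  P(Z=III)·L_III = 0.32 × 0.306853 = 0.0981928
  P(Z=IV)·L_IV = 0.26 × 0.293876 = 0.0764077
Evidence: 0.149762 + 0.046825 + 0.0981928 + 0.0764077 = 0.371187
P(Group III | x) = 0.0981928 / 0.371187 ≈ 0.265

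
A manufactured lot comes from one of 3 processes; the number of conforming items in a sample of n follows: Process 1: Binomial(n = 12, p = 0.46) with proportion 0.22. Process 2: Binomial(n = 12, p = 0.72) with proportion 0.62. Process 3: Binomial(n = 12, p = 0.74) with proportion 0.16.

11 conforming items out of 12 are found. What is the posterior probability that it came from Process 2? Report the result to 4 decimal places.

0.7525

P(component k | x) = w_k·f_k(x) / marginal(x), where marginal(x) = Σ_j w_j·f_j(x).
Evaluate each component's likelihood at the observed value:
  f_1 = C(12,11)·0.46^11·0.54^1 = 12·0.000195135·0.54 = 0.00126448
  f_2 = C(12,11)·0.72^11·0.28^1 = 12·0.0269561·0.28 = 0.0905726
  f_3 = C(12,11)·0.74^11·0.26^1 = 12·0.0364375·0.26 = 0.113685
Unnormalised posteriors:
  w_1·f_1 = 0.22 × 0.00126448 = 0.000278185
  w_2·f_2 = 0.62 × 0.0905726 = 0.056155
  w_3·f_3 = 0.16 × 0.113685 = 0.0181896
Normaliser: 0.000278185 + 0.056155 + 0.0181896 = 0.0746228
P(Process 2 | x) = 0.056155 / 0.0746228 ≈ 0.7525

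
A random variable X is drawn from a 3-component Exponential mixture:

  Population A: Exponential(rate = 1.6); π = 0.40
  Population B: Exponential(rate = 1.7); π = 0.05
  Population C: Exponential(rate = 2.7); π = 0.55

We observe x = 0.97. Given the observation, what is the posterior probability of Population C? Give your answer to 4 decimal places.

0.4160

Posterior ∝ prior × likelihood, so P(k | x) ∝ π_k f_k(x); normalise over all components.
Component likelihoods at x = 0.97:
  L_A = 0.338918
  L_B = 0.326811
  L_C = 0.196764
Unnormalised posteriors:
  π_A·L_A = 0.40 × 0.338918 = 0.135567
  π_B·L_B = 0.05 × 0.326811 = 0.0163406
  π_C·L_C = 0.55 × 0.196764 = 0.10822
Marginal: 0.135567 + 0.0163406 + 0.10822 = 0.260128
P(Population C | 0.97) = 0.10822 / 0.260128 ≈ 0.4160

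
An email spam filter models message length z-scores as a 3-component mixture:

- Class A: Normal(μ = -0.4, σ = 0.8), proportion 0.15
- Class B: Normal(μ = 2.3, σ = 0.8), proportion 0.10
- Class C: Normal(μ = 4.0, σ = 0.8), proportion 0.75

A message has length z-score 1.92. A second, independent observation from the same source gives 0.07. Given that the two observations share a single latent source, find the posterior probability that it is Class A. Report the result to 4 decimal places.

The responsibility of component k is π_k f_k(x) divided by Σ_j π_j f_j(x).
Since both observations come from the same component, the likelihood for component k is f_k(x₁)·f_k(x₂).
  f_A = [(1/(0.8·√(2π)))·exp(−(1.92−-0.4)²/(2·0.8²)) = 0.498678·exp(-4.20500) = 0.00744067] × [0.419634] = 0.00312235
  f_B = [(1/(0.8·√(2π)))·exp(−(1.92−2.3)²/(2·0.8²)) = 0.498678·exp(-0.11281) = 0.445478] × [0.0102459] = 0.00456434
  f_C = [(1/(0.8·√(2π)))·exp(−(1.92−4.0)²/(2·0.8²)) = 0.498678·exp(-3.38000) = 0.0169787] × [2.86735e-06] = 4.86839e-08
Weight by the priors:
  π_A·f_A = 0.15 × 0.00312235 = 0.000468353
  π_B·f_B = 0.10 × 0.00456434 = 0.000456434
  π_C·f_C = 0.75 × 4.86839e-08 = 3.65129e-08
Denominator: 0.000468353 + 0.000456434 + 3.65129e-08 = 0.000924824
P(Class A | x) = 0.000468353 / 0.000924824 ≈ 0.5064

0.5064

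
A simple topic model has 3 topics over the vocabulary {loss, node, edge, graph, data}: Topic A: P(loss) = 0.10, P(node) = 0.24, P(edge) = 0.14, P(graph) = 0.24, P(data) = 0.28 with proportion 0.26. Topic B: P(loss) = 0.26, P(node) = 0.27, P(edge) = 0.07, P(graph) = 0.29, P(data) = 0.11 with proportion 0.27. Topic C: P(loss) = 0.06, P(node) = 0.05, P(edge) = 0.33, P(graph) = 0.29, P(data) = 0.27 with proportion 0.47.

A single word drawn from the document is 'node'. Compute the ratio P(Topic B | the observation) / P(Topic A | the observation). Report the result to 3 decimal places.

1.168

Posterior odds = (π_i f_i(x)) / (π_j f_j(x)); the normalising sum cancels.
Evaluate each component's likelihood at the observed value:
  f_A = P(node | comp) = 0.24
  f_B = P(node | comp) = 0.27
  f_C = P(node | comp) = 0.05
0.0729 / 0.0624 ≈ 1.168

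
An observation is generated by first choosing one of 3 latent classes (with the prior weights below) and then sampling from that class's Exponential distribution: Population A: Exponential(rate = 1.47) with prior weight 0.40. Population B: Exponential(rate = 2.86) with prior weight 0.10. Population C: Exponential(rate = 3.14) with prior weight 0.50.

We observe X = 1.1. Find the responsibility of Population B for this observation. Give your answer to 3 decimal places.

0.069

Apply Bayes' rule: the posterior for each component is proportional to its prior times its likelihood at x.
Evaluate each component's likelihood at the observed value:
  p_A = 1.47·e^(−1.47·1.1) = 1.47·e^(−1.6170) = 0.291785
  p_B = 2.86·e^(−2.86·1.1) = 2.86·e^(−3.1460) = 0.123048
  p_C = 3.14·e^(−3.14·1.1) = 3.14·e^(−3.4540) = 0.0992834
Weight by the priors:
  π_A·p_A = 0.40 × 0.291785 = 0.116714
  π_B·p_B = 0.10 × 0.123048 = 0.0123048
  π_C·p_C = 0.50 × 0.0992834 = 0.0496417
Marginal: 0.116714 + 0.0123048 + 0.0496417 = 0.178661
So the posterior for Population B is 0.0123048 / 0.178661 ≈ 0.069.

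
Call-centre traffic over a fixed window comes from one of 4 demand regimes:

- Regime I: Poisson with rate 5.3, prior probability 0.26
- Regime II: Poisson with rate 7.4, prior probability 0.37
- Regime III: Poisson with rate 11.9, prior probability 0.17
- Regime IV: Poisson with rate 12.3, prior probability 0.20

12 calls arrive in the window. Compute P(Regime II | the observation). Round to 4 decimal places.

0.2262

Posterior ∝ prior × likelihood, so P(k | x) ∝ w_k f_k(x); normalise over all components.
Evaluate each component's likelihood at the observed value:
  f_I = e^(−5.3)·5.3^12/12! = 0.00511933
  f_II = e^(−7.4)·7.4^12/12! = 0.0344084
  f_III = e^(−11.9)·11.9^12/12! = 0.11432
  f_IV = e^(−12.3)·12.3^12/12! = 0.113947
Unnormalised posteriors:
  w_I·f_I = 0.26 × 0.00511933 = 0.00133102
  w_II·f_II = 0.37 × 0.0344084 = 0.0127311
  w_III·f_III = 0.17 × 0.11432 = 0.0194344
  w_IV·f_IV = 0.20 × 0.113947 = 0.0227894
Normaliser: 0.00133102 + 0.0127311 + 0.0194344 + 0.0227894 = 0.0562859
So the posterior for Regime II is 0.0127311 / 0.0562859 ≈ 0.2262.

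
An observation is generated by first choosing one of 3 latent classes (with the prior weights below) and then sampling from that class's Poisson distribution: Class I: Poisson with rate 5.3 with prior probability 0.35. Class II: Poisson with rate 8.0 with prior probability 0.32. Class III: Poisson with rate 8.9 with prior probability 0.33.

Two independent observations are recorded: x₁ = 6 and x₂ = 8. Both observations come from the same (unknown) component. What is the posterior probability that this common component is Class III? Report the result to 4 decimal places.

Apply Bayes' rule: the posterior for each component is proportional to its prior times its likelihood at x.
Since both observations come from the same component, the likelihood for component k is f_k(x₁)·f_k(x₂).
  f_I = [e^(−5.3)·5.3^6/6! = 0.15366] × [0.0770772] = 0.0118437
  f_II = [e^(−8.0)·8.0^6/6! = 0.122138] × [0.139587] = 0.0170488
  f_III = [e^(−8.9)·8.9^6/6! = 0.0941427] × [0.133161] = 0.0125362
Prior × likelihood for each component:
  π_I·f_I = 0.35 × 0.0118437 = 0.0041453
  π_II·f_II = 0.32 × 0.0170488 = 0.00545563
  π_III·f_III = 0.33 × 0.0125362 = 0.00413694
Marginal: 0.0041453 + 0.00545563 + 0.00413694 = 0.0137379
P(Class III | x) = 0.00413694 / 0.0137379 ≈ 0.3011

0.3011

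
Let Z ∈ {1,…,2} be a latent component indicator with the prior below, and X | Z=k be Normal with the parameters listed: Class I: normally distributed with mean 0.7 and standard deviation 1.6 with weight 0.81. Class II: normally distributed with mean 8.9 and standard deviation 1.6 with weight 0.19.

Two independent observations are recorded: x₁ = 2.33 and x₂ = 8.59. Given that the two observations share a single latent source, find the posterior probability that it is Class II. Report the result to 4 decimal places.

By Bayes' theorem, P(k | x) = w_k f_k(x) / Σ_j w_j f_j(x).
Since both observations come from the same component, the likelihood for component k is f_k(x₁)·f_k(x₂).
  p_I = [0.148396] × [1.30729e-06] = 1.93997e-07
  p_II = [5.43761e-05] × [0.244703] = 1.3306e-05
Unnormalised posteriors:
  w_I·p_I = 0.81 × 1.93997e-07 = 1.57138e-07
  w_II·p_II = 0.19 × 1.3306e-05 = 2.52813e-06
Sum: 1.57138e-07 + 2.52813e-06 = 2.68527e-06
So the posterior for Class II is 2.52813e-06 / 2.68527e-06 ≈ 0.9415.

0.9415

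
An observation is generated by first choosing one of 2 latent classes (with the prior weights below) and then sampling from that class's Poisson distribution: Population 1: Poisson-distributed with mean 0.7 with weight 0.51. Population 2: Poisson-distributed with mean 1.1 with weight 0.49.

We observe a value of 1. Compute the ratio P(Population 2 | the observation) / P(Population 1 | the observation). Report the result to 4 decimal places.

Only the two components matter; the odds are (π_i f_i(x)) / (π_j f_j(x)).
Evaluate each component's likelihood at the observed value:
  f_1 = e^(−0.7)·0.7^1/1! = 0.34761
  f_2 = e^(−1.1)·1.1^1/1! = 0.366158
Odds = (0.49/0.51) × (0.366158/0.34761) = 0.960784 × 1.05336 ≈ 1.0121

1.0121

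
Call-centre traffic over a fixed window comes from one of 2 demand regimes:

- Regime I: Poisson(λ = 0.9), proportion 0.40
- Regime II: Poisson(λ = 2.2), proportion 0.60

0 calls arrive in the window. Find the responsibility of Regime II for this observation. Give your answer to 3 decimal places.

The responsibility of component k is P(Z=k) f_k(x) divided by Σ_j P(Z=j) f_j(x).
Evaluate each component's likelihood at the observed value:
  L_I = 0.40657
  L_II = 0.110803
Weight by the priors:
  P(Z=I)·L_I = 0.40 × 0.40657 = 0.162628
  P(Z=II)·L_II = 0.60 × 0.110803 = 0.0664819
Denominator: 0.162628 + 0.0664819 = 0.22911
So the posterior for Regime II is 0.0664819 / 0.22911 ≈ 0.290.

0.290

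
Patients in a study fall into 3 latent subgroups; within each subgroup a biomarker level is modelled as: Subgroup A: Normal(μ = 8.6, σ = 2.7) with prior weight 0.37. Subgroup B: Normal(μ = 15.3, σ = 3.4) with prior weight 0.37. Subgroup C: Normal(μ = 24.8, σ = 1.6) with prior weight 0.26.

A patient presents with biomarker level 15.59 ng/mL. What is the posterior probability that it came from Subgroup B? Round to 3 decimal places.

P(component k | x) = w_k·f_k(x) / marginal(x), where marginal(x) = Σ_j w_j·f_j(x).
Component likelihoods at x = 15.59 ng/mL:
  p_A = (1/(2.7·√(2π)))·exp(−(15.59−8.6)²/(2·2.7²)) = 0.147756·exp(-3.35117) = 0.00517786
  p_B = (1/(3.4·√(2π)))·exp(−(15.59−15.3)²/(2·3.4²)) = 0.117336·exp(-0.00364) = 0.11691
  p_C = (1/(1.6·√(2π)))·exp(−(15.59−24.8)²/(2·1.6²)) = 0.249339·exp(-16.56721) = 1.59127e-08
Multiply by the mixture weights:
  w_A·p_A = 0.37 × 0.00517786 = 0.00191581
  w_B·p_B = 0.37 × 0.11691 = 0.0432567
  w_C·p_C = 0.26 × 1.59127e-08 = 4.1373e-09
Sum: 0.00191581 + 0.0432567 + 4.1373e-09 = 0.0451725
So the posterior for Subgroup B is 0.0432567 / 0.0451725 ≈ 0.958.

0.958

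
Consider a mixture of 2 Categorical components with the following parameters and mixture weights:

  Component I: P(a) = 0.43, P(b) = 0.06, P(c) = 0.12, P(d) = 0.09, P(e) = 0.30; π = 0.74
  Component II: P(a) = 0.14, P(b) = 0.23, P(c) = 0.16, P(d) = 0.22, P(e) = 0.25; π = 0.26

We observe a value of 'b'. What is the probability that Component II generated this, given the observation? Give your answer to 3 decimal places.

The responsibility of component k is π_k f_k(x) divided by Σ_j π_j f_j(x).
Component likelihoods at x = 'b':
  p_I = P(b | comp) = 0.06
  p_II = P(b | comp) = 0.23
Prior × likelihood for each component:
  π_I·p_I = 0.74 × 0.06 = 0.0444
  π_II·p_II = 0.26 × 0.23 = 0.0598
Denominator: 0.0444 + 0.0598 = 0.1042
P(Component II | data) ≈ 0.574

0.574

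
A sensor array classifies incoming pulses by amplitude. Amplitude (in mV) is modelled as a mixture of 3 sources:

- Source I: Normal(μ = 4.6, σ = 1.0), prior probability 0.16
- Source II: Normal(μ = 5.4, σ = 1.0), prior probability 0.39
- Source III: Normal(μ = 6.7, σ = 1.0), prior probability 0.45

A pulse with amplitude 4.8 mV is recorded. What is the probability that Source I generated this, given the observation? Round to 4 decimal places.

Posterior ∝ prior × likelihood, so P(k | x) ∝ π_k f_k(x); normalise over all components.
Component likelihoods at x = 4.8 mV:
  p_I = 0.391043
  p_II = 0.333225
  p_III = 0.0656158
Multiply by the mixture weights:
  π_I·p_I = 0.16 × 0.391043 = 0.0625668
  π_II·p_II = 0.39 × 0.333225 = 0.129958
  π_III·p_III = 0.45 × 0.0656158 = 0.0295271
Marginal: 0.0625668 + 0.129958 + 0.0295271 = 0.222052
P(Source I | data) ≈ 0.2818

0.2818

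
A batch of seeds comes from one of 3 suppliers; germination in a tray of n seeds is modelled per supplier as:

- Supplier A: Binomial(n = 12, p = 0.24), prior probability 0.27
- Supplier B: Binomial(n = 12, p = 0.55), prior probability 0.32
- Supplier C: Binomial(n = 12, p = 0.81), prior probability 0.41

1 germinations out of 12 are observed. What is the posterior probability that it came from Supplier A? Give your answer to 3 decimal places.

0.992

P(component k | x) = π_k·f_k(x) / marginal(x), where marginal(x) = Σ_j π_j·f_j(x).
Component likelihoods at x = 1 germinations out of 12:
  L_A = C(12,1)·0.24^1·0.76^11 = 12·0.24·0.0488596 = 0.140716
  L_B = C(12,1)·0.55^1·0.45^11 = 12·0.55·0.000153228 = 0.0010113
  L_C = C(12,1)·0.81^1·0.19^11 = 12·0.81·1.1649e-08 = 1.13229e-07
Unnormalised posteriors:
  π_A·L_A = 0.27 × 0.140716 = 0.0379932
  π_B·L_B = 0.32 × 0.0010113 = 0.000323617
  π_C·L_C = 0.41 × 1.13229e-07 = 4.64237e-08
Sum: 0.0379932 + 0.000323617 + 4.64237e-08 = 0.0383169
So the posterior for Supplier A is 0.0379932 / 0.0383169 ≈ 0.992.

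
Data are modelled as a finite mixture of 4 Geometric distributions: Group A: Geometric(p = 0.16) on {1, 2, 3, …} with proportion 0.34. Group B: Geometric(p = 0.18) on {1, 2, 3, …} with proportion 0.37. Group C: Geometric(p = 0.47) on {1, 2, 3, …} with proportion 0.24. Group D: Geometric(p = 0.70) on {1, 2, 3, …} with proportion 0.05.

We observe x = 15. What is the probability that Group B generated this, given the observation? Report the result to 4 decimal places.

0.4655

The responsibility of component k is π_k f_k(x) divided by Σ_j π_j f_j(x).
Geometric probabilities:
  f_A = 0.16·(1−0.16)^14 = 0.16·0.0870783 = 0.0139325
  f_B = 0.18·(1−0.18)^14 = 0.18·0.0621432 = 0.0111858
  f_C = 0.47·(1−0.47)^14 = 0.47·0.000137995 = 6.48575e-05
  f_D = 0.70·(1−0.70)^14 = 0.70·4.78297e-08 = 3.34808e-08
Unnormalised posteriors:
  π_A·f_A = 0.34 × 0.0139325 = 0.00473706
  π_B·f_B = 0.37 × 0.0111858 = 0.00413874
  π_C·f_C = 0.24 × 6.48575e-05 = 1.55658e-05
  π_D·f_D = 0.05 × 3.34808e-08 = 1.67404e-09
Denominator: 0.00473706 + 0.00413874 + 1.55658e-05 + 1.67404e-09 = 0.00889137
Responsibility of Group B: 0.00413874 / 0.00889137 ≈ 0.4655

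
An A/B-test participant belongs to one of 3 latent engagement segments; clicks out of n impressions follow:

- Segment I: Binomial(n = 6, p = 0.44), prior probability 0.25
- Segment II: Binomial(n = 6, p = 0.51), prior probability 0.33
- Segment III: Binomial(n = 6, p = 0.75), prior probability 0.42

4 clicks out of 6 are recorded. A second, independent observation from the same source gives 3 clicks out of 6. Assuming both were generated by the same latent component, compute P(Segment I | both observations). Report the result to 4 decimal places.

Apply Bayes' rule: the posterior for each component is proportional to its prior times its likelihood at x.
Since both observations come from the same component, the likelihood for component k is f_k(x₁)·f_k(x₂).
  p_I = [C(6,4)·0.44^4·0.56^2 = 15·0.037481·0.3136 = 0.17631] × [0.299193] = 0.0527509
  p_II = [C(6,4)·0.51^4·0.49^2 = 15·0.067652·0.2401 = 0.243649] × [0.312125] = 0.0760489
  p_III = [C(6,4)·0.75^4·0.25^2 = 15·0.316406·0.0625 = 0.296631] × [0.131836] = 0.0391066
Unnormalised posteriors:
  P(Z=I)·p_I = 0.25 × 0.0527509 = 0.0131877
  P(Z=II)·p_II = 0.33 × 0.0760489 = 0.0250961
  P(Z=III)·p_III = 0.42 × 0.0391066 = 0.0164248
Denominator: 0.0131877 + 0.0250961 + 0.0164248 = 0.0547086
So the posterior for Segment I is 0.0131877 / 0.0547086 ≈ 0.2411.

0.2411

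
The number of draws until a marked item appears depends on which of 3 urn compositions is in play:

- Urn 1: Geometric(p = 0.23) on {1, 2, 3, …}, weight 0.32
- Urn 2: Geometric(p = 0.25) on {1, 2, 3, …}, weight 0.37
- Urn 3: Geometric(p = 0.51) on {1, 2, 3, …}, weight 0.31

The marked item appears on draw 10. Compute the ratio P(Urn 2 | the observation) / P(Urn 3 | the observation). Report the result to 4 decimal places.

The posterior odds equal the prior odds times the likelihood ratio: (P(Z=i)/P(Z=j))·(f_i(x)/f_j(x)).
Component likelihoods at x = 10:
  L_1 = 0.23·(1−0.23)^9 = 0.23·0.0951517 = 0.0218849
  L_2 = 0.25·(1−0.25)^9 = 0.25·0.0750847 = 0.0187712
  L_3 = 0.51·(1−0.51)^9 = 0.51·0.00162841 = 0.000830491
Posterior odds = (P(Z=2)·L_2) / (P(Z=3)·L_3) = (0.37·0.0187712) / (0.31·0.000830491) = 0.00694533 / 0.000257452 ≈ 26.9772

26.9772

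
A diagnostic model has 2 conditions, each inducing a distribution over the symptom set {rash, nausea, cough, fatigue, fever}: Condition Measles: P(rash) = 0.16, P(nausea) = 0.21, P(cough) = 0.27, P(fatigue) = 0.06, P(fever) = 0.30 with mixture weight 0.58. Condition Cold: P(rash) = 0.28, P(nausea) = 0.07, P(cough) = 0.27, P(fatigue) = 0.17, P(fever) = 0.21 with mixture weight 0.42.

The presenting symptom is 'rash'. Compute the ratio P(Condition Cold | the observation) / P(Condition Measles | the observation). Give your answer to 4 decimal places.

1.2672

The posterior odds equal the prior odds times the likelihood ratio: (π_i/π_j)·(f_i(x)/f_j(x)).
Component likelihoods at x = 'rash':
  p_Measles = 0.16
  p_Cold = 0.28
Posterior odds = (π_Cold·p_Cold) / (π_Measles·p_Measles) = (0.42·0.28) / (0.58·0.16) = 0.1176 / 0.0928 ≈ 1.2672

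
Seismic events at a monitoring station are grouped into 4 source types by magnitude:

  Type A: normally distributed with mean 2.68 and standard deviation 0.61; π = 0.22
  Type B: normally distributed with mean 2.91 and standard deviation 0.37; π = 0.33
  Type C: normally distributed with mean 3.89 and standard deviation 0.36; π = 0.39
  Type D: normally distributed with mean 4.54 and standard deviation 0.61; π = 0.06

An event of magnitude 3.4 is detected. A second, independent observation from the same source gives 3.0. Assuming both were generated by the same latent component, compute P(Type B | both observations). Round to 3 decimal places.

0.756

Apply Bayes' rule: the posterior for each component is proportional to its prior times its likelihood at x.
Since both observations come from the same component, the likelihood for component k is f_k(x₁)·f_k(x₂).
  L_A = [0.325879] × [0.569931] = 0.185729
  L_B = [0.448609] × [1.04679] = 0.4696
  L_C = [0.438849] × [0.052171] = 0.0228952
  L_D = [0.11407] × [0.0270135] = 0.00308141
Prior × likelihood for each component:
  w_A·L_A = 0.22 × 0.185729 = 0.0408603
  w_B·L_B = 0.33 × 0.4696 = 0.154968
  w_C·L_C = 0.39 × 0.0228952 = 0.00892913
  w_D·L_D = 0.06 × 0.00308141 = 0.000184885
Normaliser: 0.0408603 + 0.154968 + 0.00892913 + 0.000184885 = 0.204942
P(Type B | data) ≈ 0.756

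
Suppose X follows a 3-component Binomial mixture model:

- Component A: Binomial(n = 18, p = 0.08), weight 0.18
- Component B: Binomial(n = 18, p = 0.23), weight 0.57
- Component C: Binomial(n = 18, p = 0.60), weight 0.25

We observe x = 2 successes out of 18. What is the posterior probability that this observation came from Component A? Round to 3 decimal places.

0.397

Posterior ∝ prior × likelihood, so P(k | x) ∝ π_k f_k(x); normalise over all components.
Binomial probabilities:
  L_A = C(18,2)·0.08^2·0.92^16 = 153·0.0064·0.263394 = 0.257915
  L_B = C(18,2)·0.23^2·0.77^16 = 153·0.0529·0.0152704 = 0.123594
  L_C = C(18,2)·0.60^2·0.40^16 = 153·0.36·4.29497e-07 = 2.36567e-05
Unnormalised posteriors:
  π_A·L_A = 0.18 × 0.257915 = 0.0464247
  π_B·L_B = 0.57 × 0.123594 = 0.0704488
  π_C·L_C = 0.25 × 2.36567e-05 = 5.91417e-06
Evidence: 0.0464247 + 0.0704488 + 5.91417e-06 = 0.116879
P(Component A | 2 successes out of 18) ≈ 0.397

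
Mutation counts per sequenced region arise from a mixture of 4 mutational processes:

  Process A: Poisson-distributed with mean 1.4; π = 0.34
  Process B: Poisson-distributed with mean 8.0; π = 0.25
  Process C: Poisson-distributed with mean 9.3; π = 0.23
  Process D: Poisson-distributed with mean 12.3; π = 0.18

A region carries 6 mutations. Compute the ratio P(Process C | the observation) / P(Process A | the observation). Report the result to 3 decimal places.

21.550

Only the two components matter; the odds are (π_i f_i(x)) / (π_j f_j(x)).
Poisson probabilities:
  f_A = e^(−1.4)·1.4^6/6! = 0.00257883
  f_B = e^(−8.0)·8.0^6/6! = 0.122138
  f_C = e^(−9.3)·9.3^6/6! = 0.0821536
  f_D = e^(−12.3)·12.3^6/6! = 0.0218915
0.0188953 / 0.000876804 ≈ 21.550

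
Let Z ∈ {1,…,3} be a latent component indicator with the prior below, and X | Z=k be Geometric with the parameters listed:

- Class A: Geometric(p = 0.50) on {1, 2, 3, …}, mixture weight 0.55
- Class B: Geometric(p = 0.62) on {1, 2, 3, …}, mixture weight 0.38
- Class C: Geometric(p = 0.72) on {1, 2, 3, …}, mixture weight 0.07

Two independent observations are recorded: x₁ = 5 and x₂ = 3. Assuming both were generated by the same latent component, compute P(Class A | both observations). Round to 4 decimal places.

0.8245

The responsibility of component k is π_k f_k(x) divided by Σ_j π_j f_j(x).
Since both observations come from the same component, the likelihood for component k is f_k(x₁)·f_k(x₂).
  f_A = [0.03125] × [0.125] = 0.00390625
  f_B = [0.0129278] × [0.089528] = 0.0011574
  f_C = [0.00442552] × [0.056448] = 0.000249812
Weight by the priors:
  π_A·f_A = 0.55 × 0.00390625 = 0.00214844
  π_B·f_B = 0.38 × 0.0011574 = 0.000439813
  π_C·f_C = 0.07 × 0.000249812 = 1.74868e-05
Normaliser: 0.00214844 + 0.000439813 + 1.74868e-05 = 0.00260574
So the posterior for Class A is 0.00214844 / 0.00260574 ≈ 0.8245.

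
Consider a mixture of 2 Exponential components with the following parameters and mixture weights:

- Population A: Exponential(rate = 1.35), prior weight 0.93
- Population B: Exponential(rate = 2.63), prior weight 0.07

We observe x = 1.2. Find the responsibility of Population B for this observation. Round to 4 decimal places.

The responsibility of component k is w_k f_k(x) divided by Σ_j w_j f_j(x).
Exponential densities:
  L_A = 0.267163
  L_B = 0.112027
Multiply by the mixture weights:
  w_A·L_A = 0.93 × 0.267163 = 0.248462
  w_B·L_B = 0.07 × 0.112027 = 0.00784188
Denominator: 0.248462 + 0.00784188 = 0.256304
P(Population B | x) ≈ 0.0306

0.0306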